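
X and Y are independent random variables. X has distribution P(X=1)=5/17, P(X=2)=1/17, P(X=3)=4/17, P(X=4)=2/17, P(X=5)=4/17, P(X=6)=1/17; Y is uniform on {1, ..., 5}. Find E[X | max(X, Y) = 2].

P(max(X, Y) = 2) = 7/85.
Summing X·P(x,y) over outcomes with max(X, Y) = 2 gives 9/85.
E[X | max(X, Y) = 2] = (9/85) / (7/85) = 9/7.

9/7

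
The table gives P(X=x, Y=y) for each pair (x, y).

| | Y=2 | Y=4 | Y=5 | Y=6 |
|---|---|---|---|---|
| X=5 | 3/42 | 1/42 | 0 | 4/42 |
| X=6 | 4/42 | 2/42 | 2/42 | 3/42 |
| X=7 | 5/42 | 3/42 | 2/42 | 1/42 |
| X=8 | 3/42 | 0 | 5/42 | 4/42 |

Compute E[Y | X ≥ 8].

P(X ≥ 8) = 2/7.
Σ Y·P over the event = 2·(3/42) + 5·(5/42) + 6·(4/42) = 55/42.
E[Y | X ≥ 8] = (55/42) / (2/7) = 55/12.

55/12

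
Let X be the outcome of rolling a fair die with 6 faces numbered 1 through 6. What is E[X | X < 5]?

5/2

Given X < 5, X is equally likely to be any of {1, 2, 3, 4}.
E[X | X < 5] = (1 + 2 + 3 + 4) / 4 = 5/2.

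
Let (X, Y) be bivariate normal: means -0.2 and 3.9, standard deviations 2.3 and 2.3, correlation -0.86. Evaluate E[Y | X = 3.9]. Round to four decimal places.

0.3740

The regression of Y on X has slope ρ·σ_Y/σ_X and passes through (μ_X, μ_Y).
E[Y | X=3.9] = 3.9 + (-0.86)·(2.3/2.3)·(3.9 − (-0.2)) = 3.9 + (-0.86)·(4.1) = 0.3740.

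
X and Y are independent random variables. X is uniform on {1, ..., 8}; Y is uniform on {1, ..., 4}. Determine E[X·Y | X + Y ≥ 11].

28

P(X + Y ≥ 11) = 3/32.
Summing XY·P(x,y) over outcomes with X + Y ≥ 11 gives 21/8.
E[X·Y | X + Y ≥ 11] = (21/8) / (3/32) = 28.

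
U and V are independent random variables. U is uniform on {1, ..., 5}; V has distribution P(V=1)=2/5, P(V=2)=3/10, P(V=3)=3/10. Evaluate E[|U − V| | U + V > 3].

24/13

P(U + V > 3) = 39/50.
Summing |U−V|·P(x,y) over outcomes with U + V > 3 gives 36/25.
E[|U − V| | U + V > 3] = (36/25) / (39/50) = 24/13.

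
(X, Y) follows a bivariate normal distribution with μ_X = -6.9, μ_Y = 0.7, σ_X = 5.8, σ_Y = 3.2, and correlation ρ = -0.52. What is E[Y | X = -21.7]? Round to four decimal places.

The regression of Y on X has slope ρ·σ_Y/σ_X and passes through (μ_X, μ_Y).
E[Y | X=-21.7] = 0.7 + (-0.52)·(3.2/5.8)·(-21.7 − (-6.9)) = 0.7 + (-0.2869)·(-14.8) = 4.9461.

4.9461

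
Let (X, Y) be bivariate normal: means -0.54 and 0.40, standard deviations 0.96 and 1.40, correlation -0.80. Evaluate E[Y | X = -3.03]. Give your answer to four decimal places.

For a bivariate normal, E[Y | X=x] = μ_Y + ρ·(σ_Y/σ_X)·(x − μ_X).
E[Y | X=-3.03] = 0.40 + (-0.80)·(1.40/0.96)·(-3.03 − (-0.54)) = 0.40 + (-1.16667)·(-2.49) = 3.3050.

3.3050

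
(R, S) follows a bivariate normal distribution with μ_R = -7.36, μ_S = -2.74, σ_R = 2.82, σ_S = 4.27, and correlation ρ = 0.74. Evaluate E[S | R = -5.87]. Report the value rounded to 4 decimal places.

-1.0705

E[S | R=x] = μ_S + ρ(σ_S/σ_R)(x − μ_R) for jointly normal variables.
E[S | R=-5.87] = -2.74 + (0.74)·(4.27/2.82)·(-5.87 − (-7.36)) = -2.74 + (1.1205)·(1.49) = -1.0705.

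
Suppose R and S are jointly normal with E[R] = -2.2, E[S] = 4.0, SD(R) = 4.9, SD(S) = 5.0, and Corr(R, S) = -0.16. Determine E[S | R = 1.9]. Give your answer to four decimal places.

For a bivariate normal, E[S | R=x] = μ_S + ρ·(σ_S/σ_R)·(x − μ_R).
E[S | R=1.9] = 4.0 + (-0.16)·(5.0/4.9)·(1.9 − (-2.2)) = 4.0 + (-0.16327)·(4.1) = 3.3306.

3.3306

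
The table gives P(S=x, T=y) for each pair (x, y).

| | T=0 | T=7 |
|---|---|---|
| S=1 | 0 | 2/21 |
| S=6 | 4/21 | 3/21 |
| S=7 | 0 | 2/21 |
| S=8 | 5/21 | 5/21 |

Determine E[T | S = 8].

7/2

P(S = 8) = 10/21.
Σ T·P over the event = 0·(5/21) + 7·(5/21) = 5/3.
E[T | S = 8] = (5/3) / (10/21) = 7/2.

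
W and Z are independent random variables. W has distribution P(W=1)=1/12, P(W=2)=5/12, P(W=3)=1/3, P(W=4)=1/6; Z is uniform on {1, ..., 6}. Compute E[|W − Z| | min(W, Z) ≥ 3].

P(min(W, Z) ≥ 3) = 1/3.
Summing |W−Z|·P(x,y) over outcomes with min(W, Z) ≥ 3 gives 4/9.
E[|W − Z| | min(W, Z) ≥ 3] = (4/9) / (1/3) = 4/3.

4/3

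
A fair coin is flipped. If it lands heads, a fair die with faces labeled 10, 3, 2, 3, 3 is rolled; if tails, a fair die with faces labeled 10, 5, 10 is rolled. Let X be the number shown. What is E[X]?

E[X | heads] = (10+3+2+3+3)/5 = 21/5.
E[X | tails] = (10+5+10)/3 = 25/3.
E[X] = (1/2)·(21/5) + (1/2)·(25/3) = 94/15.

94/15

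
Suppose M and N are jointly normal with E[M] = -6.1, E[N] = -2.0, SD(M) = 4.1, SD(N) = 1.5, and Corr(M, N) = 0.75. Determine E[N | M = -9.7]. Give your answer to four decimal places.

The regression of N on M has slope ρ·σ_N/σ_M and passes through (μ_M, μ_N).
E[N | M=-9.7] = -2.0 + (0.75)·(1.5/4.1)·(-9.7 − (-6.1)) = -2.0 + (0.27439)·(-3.6) = -2.9878.

-2.9878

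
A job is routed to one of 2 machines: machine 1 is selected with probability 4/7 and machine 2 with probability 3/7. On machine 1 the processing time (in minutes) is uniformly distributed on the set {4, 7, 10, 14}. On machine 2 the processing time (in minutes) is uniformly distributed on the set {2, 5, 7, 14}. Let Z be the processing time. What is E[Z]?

E[Z | machine 1] = (4+7+10+14)/4 = 35/4.
E[Z | machine 2] = (2+5+7+14)/4 = 7.
By the law of total expectation,
E[Z] = (4/7)·(35/4) + (3/7)·(7) = 8.

8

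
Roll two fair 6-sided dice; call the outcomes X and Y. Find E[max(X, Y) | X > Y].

P(X > Y) = 5/12.
Summing max(X,Y)·P(x,y) over outcomes with X > Y gives 35/18.
E[max(X, Y) | X > Y] = (35/18) / (5/12) = 14/3.

14/3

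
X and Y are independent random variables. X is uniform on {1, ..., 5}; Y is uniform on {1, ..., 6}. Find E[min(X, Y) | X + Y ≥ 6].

57/20

P(X + Y ≥ 6) = 2/3.
Summing min(X,Y)·P(x,y) over outcomes with X + Y ≥ 6 gives 19/10.
E[min(X, Y) | X + Y ≥ 6] = (19/10) / (2/3) = 57/20.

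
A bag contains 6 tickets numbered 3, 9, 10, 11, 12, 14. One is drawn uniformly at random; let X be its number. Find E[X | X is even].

P(X is even) = 1/2.
Σ over the event: 10·1/6 + 12·1/6 + 14·1/6 = 6.
E[X | X is even] = (6) / (1/2) = 12.

12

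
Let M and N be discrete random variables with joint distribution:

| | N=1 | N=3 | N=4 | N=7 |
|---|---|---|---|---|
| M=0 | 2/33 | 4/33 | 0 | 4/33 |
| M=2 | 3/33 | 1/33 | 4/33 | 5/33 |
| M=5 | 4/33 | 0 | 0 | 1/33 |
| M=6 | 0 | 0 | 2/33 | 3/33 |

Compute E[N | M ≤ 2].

P(M ≤ 2) = 23/33.
Σ N·P over the event = 1·(2/33) + 3·(4/33) + 7·(4/33) + 1·(3/33) + 3·(1/33) + 4·(4/33) + 7·(5/33) = 3.
E[N | M ≤ 2] = (3) / (23/33) = 99/23.

99/23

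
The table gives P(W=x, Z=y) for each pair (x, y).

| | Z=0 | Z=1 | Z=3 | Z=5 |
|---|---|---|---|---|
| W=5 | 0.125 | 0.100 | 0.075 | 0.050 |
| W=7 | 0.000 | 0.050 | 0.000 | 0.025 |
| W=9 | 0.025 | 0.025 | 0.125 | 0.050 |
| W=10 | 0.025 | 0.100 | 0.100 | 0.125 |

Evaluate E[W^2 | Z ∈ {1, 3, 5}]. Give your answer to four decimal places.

70.3030

P(Z ∈ {1, 3, 5}) = 0.825.
Summing W^2·P(W=x,Z=y) over the conditioning event gives 58.000.
E[W^2 | Z ∈ {1, 3, 5}] = (58.000) / (0.825) = 70.3030.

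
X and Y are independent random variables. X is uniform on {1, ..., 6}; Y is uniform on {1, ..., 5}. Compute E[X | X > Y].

P(X > Y) = 1/2.
Summing X·P(x,y) over outcomes with X > Y gives 7/3.
E[X | X > Y] = (7/3) / (1/2) = 14/3.

14/3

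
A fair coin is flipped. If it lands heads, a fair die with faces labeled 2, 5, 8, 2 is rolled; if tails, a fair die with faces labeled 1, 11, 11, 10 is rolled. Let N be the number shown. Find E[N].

E[N | heads] = (2+5+8+2)/4 = 17/4.
E[N | tails] = (1+11+11+10)/4 = 33/4.
E[N] = (1/2)·(17/4) + (1/2)·(33/4) = 25/4.

25/4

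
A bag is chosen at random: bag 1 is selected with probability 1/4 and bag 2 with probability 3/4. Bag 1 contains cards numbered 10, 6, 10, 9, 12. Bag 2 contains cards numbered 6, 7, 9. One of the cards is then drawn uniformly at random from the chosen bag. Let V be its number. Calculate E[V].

157/20

E[V | bag 1] = (10+6+10+9+12)/5 = 47/5.
E[V | bag 2] = (6+7+9)/3 = 22/3.
By the law of total expectation,
E[V] = (1/4)·(47/5) + (3/4)·(22/3) = 157/20.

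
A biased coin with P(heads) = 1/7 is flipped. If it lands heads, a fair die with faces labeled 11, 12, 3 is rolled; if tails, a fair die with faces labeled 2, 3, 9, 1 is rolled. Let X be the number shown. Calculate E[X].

187/42

E[X | heads] = (11+12+3)/3 = 26/3.
E[X | tails] = (2+3+9+1)/4 = 15/4.
E[X] = (1/7)·(26/3) + (6/7)·(15/4) = 187/42.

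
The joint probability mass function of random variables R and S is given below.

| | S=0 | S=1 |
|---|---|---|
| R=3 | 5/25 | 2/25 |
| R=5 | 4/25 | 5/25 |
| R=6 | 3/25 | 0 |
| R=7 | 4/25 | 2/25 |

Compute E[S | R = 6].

0

P(R = 6) = 3/25.
Σ S·P over the event = 0·(3/25) = 0.
E[S | R = 6] = (0) / (3/25) = 0.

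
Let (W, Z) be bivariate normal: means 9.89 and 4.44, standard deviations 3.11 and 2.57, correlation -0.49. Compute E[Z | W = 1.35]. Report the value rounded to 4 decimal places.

The regression of Z on W has slope ρ·σ_Z/σ_W and passes through (μ_W, μ_Z).
E[Z | W=1.35] = 4.44 + (-0.49)·(2.57/3.11)·(1.35 − (9.89)) = 4.44 + (-0.40492)·(-8.54) = 7.8980.

7.8980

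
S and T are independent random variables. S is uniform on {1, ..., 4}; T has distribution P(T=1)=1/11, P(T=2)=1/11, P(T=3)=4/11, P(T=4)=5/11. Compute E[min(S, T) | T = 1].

1

P(T = 1) = 1/11.
Summing min(S,T)·P(x,y) over outcomes with T = 1 gives 1/11.
E[min(S, T) | T = 1] = (1/11) / (1/11) = 1.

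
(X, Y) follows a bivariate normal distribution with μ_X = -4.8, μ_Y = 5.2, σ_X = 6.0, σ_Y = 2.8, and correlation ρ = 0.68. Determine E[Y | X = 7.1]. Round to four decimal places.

The regression of Y on X has slope ρ·σ_Y/σ_X and passes through (μ_X, μ_Y).
E[Y | X=7.1] = 5.2 + (0.68)·(2.8/6.0)·(7.1 − (-4.8)) = 5.2 + (0.317333)·(11.9) = 8.9763.

8.9763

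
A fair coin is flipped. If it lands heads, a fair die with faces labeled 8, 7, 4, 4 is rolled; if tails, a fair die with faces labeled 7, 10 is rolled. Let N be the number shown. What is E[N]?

E[N | heads] = (8+7+4+4)/4 = 23/4.
E[N | tails] = (7+10)/2 = 17/2.
By the law of total expectation,
E[N] = (1/2)·(23/4) + (1/2)·(17/2) = 57/8.

57/8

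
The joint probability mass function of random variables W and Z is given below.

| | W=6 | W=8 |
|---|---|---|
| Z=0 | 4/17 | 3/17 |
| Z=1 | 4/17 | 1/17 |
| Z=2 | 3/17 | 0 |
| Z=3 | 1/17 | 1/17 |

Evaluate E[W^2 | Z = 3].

P(Z = 3) = 2/17.
Summing W^2·P(W=x,Z=y) over the conditioning event gives 100/17.
E[W^2 | Z = 3] = (100/17) / (2/17) = 50.

50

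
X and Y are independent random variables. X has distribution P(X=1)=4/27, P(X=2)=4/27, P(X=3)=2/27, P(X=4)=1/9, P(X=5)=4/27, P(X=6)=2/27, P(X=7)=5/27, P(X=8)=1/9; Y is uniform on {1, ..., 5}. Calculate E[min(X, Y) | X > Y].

218/83

P(X > Y) = 83/135.
Summing min(X,Y)·P(x,y) over outcomes with X > Y gives 218/135.
E[min(X, Y) | X > Y] = (218/135) / (83/135) = 218/83.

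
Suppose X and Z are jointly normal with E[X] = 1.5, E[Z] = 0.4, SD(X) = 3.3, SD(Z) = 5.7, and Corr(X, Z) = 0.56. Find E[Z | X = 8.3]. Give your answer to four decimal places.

E[Z | X=x] = μ_Z + ρ(σ_Z/σ_X)(x − μ_X) for jointly normal variables.
E[Z | X=8.3] = 0.4 + (0.56)·(5.7/3.3)·(8.3 − (1.5)) = 0.4 + (0.967273)·(6.8) = 6.9775.

6.9775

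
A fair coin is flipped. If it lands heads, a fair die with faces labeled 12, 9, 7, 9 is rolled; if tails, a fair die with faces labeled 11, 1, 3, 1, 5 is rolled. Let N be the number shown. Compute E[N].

E[N | heads] = (12+9+7+9)/4 = 37/4.
E[N | tails] = (11+1+3+1+5)/5 = 21/5.
E[N] = (1/2)·(37/4) + (1/2)·(21/5) = 269/40.

269/40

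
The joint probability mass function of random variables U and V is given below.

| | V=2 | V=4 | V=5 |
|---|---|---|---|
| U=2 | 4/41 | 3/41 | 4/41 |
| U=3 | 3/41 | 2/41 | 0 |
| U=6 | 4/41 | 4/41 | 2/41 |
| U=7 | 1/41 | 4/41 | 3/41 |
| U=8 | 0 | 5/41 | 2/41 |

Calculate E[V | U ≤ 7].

P(U ≤ 7) = 34/41.
Summing V·P(U=x,V=y) over the conditioning event gives 121/41.
E[V | U ≤ 7] = (121/41) / (34/41) = 121/34.

121/34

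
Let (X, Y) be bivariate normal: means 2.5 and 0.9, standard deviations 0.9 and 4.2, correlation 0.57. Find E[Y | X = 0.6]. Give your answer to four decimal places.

-4.1540

For a bivariate normal, E[Y | X=x] = μ_Y + ρ·(σ_Y/σ_X)·(x − μ_X).
E[Y | X=0.6] = 0.9 + (0.57)·(4.2/0.9)·(0.6 − (2.5)) = 0.9 + (2.66)·(-1.9) = -4.1540.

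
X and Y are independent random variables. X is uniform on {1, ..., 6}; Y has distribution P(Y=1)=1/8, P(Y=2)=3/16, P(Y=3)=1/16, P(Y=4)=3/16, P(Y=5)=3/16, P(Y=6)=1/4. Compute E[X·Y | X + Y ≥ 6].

1225/74

P(X + Y ≥ 6) = 37/48.
Summing XY·P(x,y) over outcomes with X + Y ≥ 6 gives 1225/96.
E[X·Y | X + Y ≥ 6] = (1225/96) / (37/48) = 1225/74.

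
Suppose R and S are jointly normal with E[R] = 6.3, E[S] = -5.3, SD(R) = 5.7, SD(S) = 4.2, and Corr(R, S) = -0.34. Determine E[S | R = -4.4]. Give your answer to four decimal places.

For a bivariate normal, E[S | R=x] = μ_S + ρ·(σ_S/σ_R)·(x − μ_R).
E[S | R=-4.4] = -5.3 + (-0.34)·(4.2/5.7)·(-4.4 − (6.3)) = -5.3 + (-0.250526)·(-10.7) = -2.6194.

-2.6194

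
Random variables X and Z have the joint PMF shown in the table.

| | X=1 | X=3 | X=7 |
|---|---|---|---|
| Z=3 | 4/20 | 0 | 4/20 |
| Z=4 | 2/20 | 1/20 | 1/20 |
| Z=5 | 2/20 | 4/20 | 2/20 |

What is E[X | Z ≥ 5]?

7/2

P(Z ≥ 5) = 2/5.
Summing X·P(X=x,Z=y) over the conditioning event gives 7/5.
E[X | Z ≥ 5] = (7/5) / (2/5) = 7/2.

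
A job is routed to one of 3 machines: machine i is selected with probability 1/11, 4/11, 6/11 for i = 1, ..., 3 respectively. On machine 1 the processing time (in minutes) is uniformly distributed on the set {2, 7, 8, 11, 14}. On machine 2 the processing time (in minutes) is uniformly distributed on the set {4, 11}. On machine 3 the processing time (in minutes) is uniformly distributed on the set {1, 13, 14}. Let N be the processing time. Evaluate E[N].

E[N | machine 1] = (2+7+8+11+14)/5 = 42/5.
E[N | machine 2] = (4+11)/2 = 15/2.
E[N | machine 3] = (1+13+14)/3 = 28/3.
E[N] = (1/11)·(42/5) + (4/11)·(15/2) + (6/11)·(28/3) = 472/55.

472/55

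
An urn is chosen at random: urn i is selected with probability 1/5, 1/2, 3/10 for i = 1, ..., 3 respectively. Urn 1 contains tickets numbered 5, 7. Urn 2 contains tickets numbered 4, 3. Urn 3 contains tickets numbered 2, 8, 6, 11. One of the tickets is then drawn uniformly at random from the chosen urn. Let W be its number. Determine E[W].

E[W | urn 1] = (5+7)/2 = 6.
E[W | urn 2] = (4+3)/2 = 7/2.
E[W | urn 3] = (2+8+6+11)/4 = 27/4.
E[W] = (1/5)·(6) + (1/2)·(7/2) + (3/10)·(27/4) = 199/40.

199/40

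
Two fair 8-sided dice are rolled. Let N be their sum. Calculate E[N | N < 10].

20/3

P(N < 10) = 9/16.
Σ over the event: 2·1/64 + 3·1/32 + 4·3/64 + 5·1/16 + 6·5/64 + 7·3/32 + 8·7/64 + 9·1/8 = 15/4.
E[N | N < 10] = (15/4) / (9/16) = 20/3.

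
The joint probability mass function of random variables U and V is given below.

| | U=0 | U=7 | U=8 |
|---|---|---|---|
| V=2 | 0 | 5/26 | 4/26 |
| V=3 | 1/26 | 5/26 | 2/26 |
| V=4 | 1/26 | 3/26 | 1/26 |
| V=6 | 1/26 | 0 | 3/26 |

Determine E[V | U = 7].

37/13

P(U = 7) = 1/2.
Summing V·P(U=x,V=y) over the conditioning event gives 37/26.
E[V | U = 7] = (37/26) / (1/2) = 37/13.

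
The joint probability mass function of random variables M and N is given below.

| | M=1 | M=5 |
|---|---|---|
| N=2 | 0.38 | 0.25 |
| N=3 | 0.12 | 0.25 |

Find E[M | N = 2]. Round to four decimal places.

P(N = 2) = 0.63.
Σ M·P over the event = 1·(0.38) + 5·(0.25) = 1.63.
E[M | N = 2] = (1.63) / (0.63) = 2.5873.

2.5873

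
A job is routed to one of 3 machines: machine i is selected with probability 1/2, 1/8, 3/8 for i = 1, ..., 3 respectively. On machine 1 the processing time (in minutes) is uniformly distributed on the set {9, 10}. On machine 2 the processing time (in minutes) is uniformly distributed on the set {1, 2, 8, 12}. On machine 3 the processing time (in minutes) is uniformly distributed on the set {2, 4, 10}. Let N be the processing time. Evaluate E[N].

E[N | machine 1] = (9+10)/2 = 19/2.
E[N | machine 2] = (1+2+8+12)/4 = 23/4.
E[N | machine 3] = (2+4+10)/3 = 16/3.
E[N] = (1/2)·(19/2) + (1/8)·(23/4) + (3/8)·(16/3) = 239/32.

239/32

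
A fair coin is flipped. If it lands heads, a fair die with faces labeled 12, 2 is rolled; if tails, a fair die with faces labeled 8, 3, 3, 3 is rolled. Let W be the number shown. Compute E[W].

45/8

E[W | heads] = (12+2)/2 = 7.
E[W | tails] = (8+3+3+3)/4 = 17/4.
E[W] = (1/2)·(7) + (1/2)·(17/4) = 45/8.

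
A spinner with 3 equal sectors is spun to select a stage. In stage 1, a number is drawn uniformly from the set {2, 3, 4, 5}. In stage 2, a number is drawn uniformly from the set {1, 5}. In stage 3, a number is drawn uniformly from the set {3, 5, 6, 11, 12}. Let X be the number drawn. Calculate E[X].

139/30

E[X | stage 1] = (2+3+4+5)/4 = 7/2.
E[X | stage 2] = (1+5)/2 = 3.
E[X | stage 3] = (3+5+6+11+12)/5 = 37/5.
E[X] = (1/3)·(7/2) + (1/3)·(3) + (1/3)·(37/5) = 139/30.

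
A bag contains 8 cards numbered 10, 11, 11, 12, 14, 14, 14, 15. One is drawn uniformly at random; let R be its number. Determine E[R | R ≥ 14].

P(R ≥ 14) = 1/2.
Σ over the event: 14·3/8 + 15·1/8 = 57/8.
E[R | R ≥ 14] = (57/8) / (1/2) = 57/4.

57/4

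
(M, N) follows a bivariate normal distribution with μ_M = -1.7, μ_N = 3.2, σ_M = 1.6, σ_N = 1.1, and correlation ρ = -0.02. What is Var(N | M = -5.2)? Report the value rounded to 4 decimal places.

1.2095

The conditional variance in a bivariate normal is σ_N²(1 − ρ²), independent of x.
Var(N | M=-5.2) = (1.1)²·(1 − (-0.02)²) = 1.21·0.9996 = 1.2095.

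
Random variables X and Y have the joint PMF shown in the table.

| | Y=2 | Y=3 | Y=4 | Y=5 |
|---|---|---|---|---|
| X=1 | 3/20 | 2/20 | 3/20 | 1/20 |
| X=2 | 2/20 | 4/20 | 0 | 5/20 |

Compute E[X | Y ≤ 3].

17/11

P(Y ≤ 3) = 11/20.
Σ X·P over the event = 1·(3/20) + 1·(2/20) + 2·(2/20) + 2·(4/20) = 17/20.
E[X | Y ≤ 3] = (17/20) / (11/20) = 17/11.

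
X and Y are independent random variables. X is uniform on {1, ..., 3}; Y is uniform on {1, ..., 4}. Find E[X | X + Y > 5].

8/3

Outcomes with X + Y > 5: (2,4), (3,3), (3,4), each with probability 1/12.
E[X | X + Y > 5] = (2 + 3 + 3) / 3 = 8/3.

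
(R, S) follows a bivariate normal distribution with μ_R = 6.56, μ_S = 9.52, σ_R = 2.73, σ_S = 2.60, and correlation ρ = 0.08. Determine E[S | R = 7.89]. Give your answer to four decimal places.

For a bivariate normal, E[S | R=x] = μ_S + ρ·(σ_S/σ_R)·(x − μ_R).
E[S | R=7.89] = 9.52 + (0.08)·(2.60/2.73)·(7.89 − (6.56)) = 9.52 + (0.07619)·(1.33) = 9.6213.

9.6213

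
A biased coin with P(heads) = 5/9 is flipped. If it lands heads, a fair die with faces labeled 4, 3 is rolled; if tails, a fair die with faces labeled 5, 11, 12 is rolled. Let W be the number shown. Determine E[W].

E[W | heads] = (4+3)/2 = 7/2.
E[W | tails] = (5+11+12)/3 = 28/3.
E[W] = (5/9)·(7/2) + (4/9)·(28/3) = 329/54.

329/54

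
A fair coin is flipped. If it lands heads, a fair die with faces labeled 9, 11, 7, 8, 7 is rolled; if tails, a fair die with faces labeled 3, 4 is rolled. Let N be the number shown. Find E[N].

E[N | heads] = (9+11+7+8+7)/5 = 42/5.
E[N | tails] = (3+4)/2 = 7/2.
By the law of total expectation,
E[N] = (1/2)·(42/5) + (1/2)·(7/2) = 119/20.

119/20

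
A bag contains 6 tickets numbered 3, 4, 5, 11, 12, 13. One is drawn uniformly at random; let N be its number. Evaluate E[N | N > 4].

41/4

P(N > 4) = 2/3.
Σ over the event: 5·1/6 + 11·1/6 + 12·1/6 + 13·1/6 = 41/6.
E[N | N > 4] = (41/6) / (2/3) = 41/4.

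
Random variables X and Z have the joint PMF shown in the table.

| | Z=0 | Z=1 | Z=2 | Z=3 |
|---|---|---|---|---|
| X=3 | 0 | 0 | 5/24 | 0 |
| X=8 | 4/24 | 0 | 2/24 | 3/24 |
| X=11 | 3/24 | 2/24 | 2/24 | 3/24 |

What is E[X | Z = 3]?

P(Z = 3) = 1/4.
Σ X·P over the event = 8·(3/24) + 11·(3/24) = 19/8.
E[X | Z = 3] = (19/8) / (1/4) = 19/2.

19/2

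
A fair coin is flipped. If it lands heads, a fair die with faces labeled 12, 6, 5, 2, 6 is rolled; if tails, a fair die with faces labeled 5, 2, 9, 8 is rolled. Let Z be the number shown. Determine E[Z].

61/10

E[Z | heads] = (12+6+5+2+6)/5 = 31/5.
E[Z | tails] = (5+2+9+8)/4 = 6.
E[Z] = (1/2)·(31/5) + (1/2)·(6) = 61/10.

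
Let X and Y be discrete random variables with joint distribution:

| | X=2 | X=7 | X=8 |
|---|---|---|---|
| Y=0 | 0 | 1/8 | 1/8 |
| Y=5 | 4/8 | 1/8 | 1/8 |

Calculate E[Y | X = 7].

5/2

P(X = 7) = 1/4.
Summing Y·P(X=x,Y=y) over the conditioning event gives 5/8.
E[Y | X = 7] = (5/8) / (1/4) = 5/2.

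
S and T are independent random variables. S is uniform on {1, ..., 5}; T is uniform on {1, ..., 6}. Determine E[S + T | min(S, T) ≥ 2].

15/2

P(min(S, T) ≥ 2) = 2/3.
Summing (S+T)·P(x,y) over outcomes with min(S, T) ≥ 2 gives 5.
E[S + T | min(S, T) ≥ 2] = (5) / (2/3) = 15/2.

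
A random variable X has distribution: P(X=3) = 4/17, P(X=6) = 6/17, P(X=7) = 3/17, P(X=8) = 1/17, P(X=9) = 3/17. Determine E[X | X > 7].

35/4

P(X > 7) = 4/17.
Σ over the event: 8·1/17 + 9·3/17 = 35/17.
E[X | X > 7] = (35/17) / (4/17) = 35/4.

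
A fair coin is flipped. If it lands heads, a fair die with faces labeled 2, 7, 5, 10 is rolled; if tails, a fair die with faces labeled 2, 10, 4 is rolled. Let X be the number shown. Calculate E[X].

17/3

E[X | heads] = (2+7+5+10)/4 = 6.
E[X | tails] = (2+10+4)/3 = 16/3.
E[X] = (1/2)·(6) + (1/2)·(16/3) = 17/3.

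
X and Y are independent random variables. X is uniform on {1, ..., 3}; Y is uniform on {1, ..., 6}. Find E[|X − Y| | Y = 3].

1

Outcomes with Y = 3: (1,3), (2,3), (3,3), each with probability 1/18.
E[|X − Y| | Y = 3] = (2 + 1 + 0) / 3 = 1.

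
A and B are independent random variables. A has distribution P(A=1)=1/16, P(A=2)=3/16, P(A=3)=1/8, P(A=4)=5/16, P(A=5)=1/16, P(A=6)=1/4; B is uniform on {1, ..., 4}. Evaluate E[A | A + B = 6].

37/11

P(A + B = 6) = 11/64.
Summing A·P(x,y) over outcomes with A + B = 6 gives 37/64.
E[A | A + B = 6] = (37/64) / (11/64) = 37/11.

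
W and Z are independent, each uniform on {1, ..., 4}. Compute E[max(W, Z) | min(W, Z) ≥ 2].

31/9

Outcomes with min(W, Z) ≥ 2: (2,2), (2,3), (2,4), (3,2), (3,3), (3,4), (4,2), (4,3), (4,4), each with probability 1/16.
E[max(W, Z) | min(W, Z) ≥ 2] = (2 + 3 + 4 + 3 + 3 + 4 + 4 + 4 + 4) / 9 = 31/9.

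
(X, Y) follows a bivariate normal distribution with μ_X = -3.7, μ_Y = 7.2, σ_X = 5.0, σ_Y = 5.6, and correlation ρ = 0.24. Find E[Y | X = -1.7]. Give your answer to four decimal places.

For a bivariate normal, E[Y | X=x] = μ_Y + ρ·(σ_Y/σ_X)·(x − μ_X).
E[Y | X=-1.7] = 7.2 + (0.24)·(5.6/5.0)·(-1.7 − (-3.7)) = 7.2 + (0.2688)·(2) = 7.7376.

7.7376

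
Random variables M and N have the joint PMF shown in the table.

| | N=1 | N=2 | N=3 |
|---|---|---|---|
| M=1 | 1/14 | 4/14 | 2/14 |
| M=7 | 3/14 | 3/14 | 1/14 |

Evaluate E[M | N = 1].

P(N = 1) = 2/7.
Σ M·P over the event = 1·(1/14) + 7·(3/14) = 11/7.
E[M | N = 1] = (11/7) / (2/7) = 11/2.

11/2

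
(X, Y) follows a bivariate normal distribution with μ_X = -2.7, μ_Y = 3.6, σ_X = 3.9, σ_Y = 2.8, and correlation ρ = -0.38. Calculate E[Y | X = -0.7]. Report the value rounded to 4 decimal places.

3.0544

E[Y | X=x] = μ_Y + ρ(σ_Y/σ_X)(x − μ_X) for jointly normal variables.
E[Y | X=-0.7] = 3.6 + (-0.38)·(2.8/3.9)·(-0.7 − (-2.7)) = 3.6 + (-0.27282)·(2) = 3.0544.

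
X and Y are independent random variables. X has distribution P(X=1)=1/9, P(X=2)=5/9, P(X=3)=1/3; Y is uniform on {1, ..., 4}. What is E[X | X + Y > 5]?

P(X + Y > 5) = 11/36.
Summing X·P(x,y) over outcomes with X + Y > 5 gives 7/9.
E[X | X + Y > 5] = (7/9) / (11/36) = 28/11.

28/11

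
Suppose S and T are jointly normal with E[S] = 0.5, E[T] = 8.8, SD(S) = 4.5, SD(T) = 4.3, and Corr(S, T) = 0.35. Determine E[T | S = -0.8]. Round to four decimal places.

8.3652

The regression of T on S has slope ρ·σ_T/σ_S and passes through (μ_S, μ_T).
E[T | S=-0.8] = 8.8 + (0.35)·(4.3/4.5)·(-0.8 − (0.5)) = 8.8 + (0.33444)·(-1.3) = 8.3652.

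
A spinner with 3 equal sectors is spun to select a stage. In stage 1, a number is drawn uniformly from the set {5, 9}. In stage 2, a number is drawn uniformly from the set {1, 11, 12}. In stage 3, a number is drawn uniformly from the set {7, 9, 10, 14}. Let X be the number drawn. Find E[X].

25/3

E[X | stage 1] = (5+9)/2 = 7.
E[X | stage 2] = (1+11+12)/3 = 8.
E[X | stage 3] = (7+9+10+14)/4 = 10.
E[X] = (1/3)·(7) + (1/3)·(8) + (1/3)·(10) = 25/3.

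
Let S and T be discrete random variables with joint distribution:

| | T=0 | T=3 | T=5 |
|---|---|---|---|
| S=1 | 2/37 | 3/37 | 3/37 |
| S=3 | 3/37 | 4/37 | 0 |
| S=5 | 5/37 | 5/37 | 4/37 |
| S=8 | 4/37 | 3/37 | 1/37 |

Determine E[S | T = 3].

P(T = 3) = 15/37.
Summing S·P(S=x,T=y) over the conditioning event gives 64/37.
E[S | T = 3] = (64/37) / (15/37) = 64/15.

64/15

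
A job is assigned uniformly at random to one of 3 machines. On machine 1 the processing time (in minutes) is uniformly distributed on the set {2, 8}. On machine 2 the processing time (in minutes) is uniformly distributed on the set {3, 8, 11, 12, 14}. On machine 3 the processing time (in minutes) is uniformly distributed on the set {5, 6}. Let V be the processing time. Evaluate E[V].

67/10

E[V | machine 1] = (2+8)/2 = 5.
E[V | machine 2] = (3+8+11+12+14)/5 = 48/5.
E[V | machine 3] = (5+6)/2 = 11/2.
By the law of total expectation,
E[V] = (1/3)·(5) + (1/3)·(48/5) + (1/3)·(11/2) = 67/10.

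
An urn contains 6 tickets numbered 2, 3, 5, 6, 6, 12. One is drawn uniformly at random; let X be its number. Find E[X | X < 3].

2

P(X < 3) = 1/6.
Σ over the event: 2·1/6 = 1/3.
E[X | X < 3] = (1/3) / (1/6) = 2.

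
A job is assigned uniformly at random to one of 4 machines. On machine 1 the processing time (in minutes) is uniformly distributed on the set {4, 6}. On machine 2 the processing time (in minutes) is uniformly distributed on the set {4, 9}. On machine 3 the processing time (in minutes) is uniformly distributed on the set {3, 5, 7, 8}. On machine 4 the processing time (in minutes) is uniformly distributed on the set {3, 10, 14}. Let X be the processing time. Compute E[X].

E[X | machine 1] = (4+6)/2 = 5.
E[X | machine 2] = (4+9)/2 = 13/2.
E[X | machine 3] = (3+5+7+8)/4 = 23/4.
E[X | machine 4] = (3+10+14)/3 = 9.
By the law of total expectation,
E[X] = (1/4)·(5) + (1/4)·(13/2) + (1/4)·(23/4) + (1/4)·(9) = 105/16.

105/16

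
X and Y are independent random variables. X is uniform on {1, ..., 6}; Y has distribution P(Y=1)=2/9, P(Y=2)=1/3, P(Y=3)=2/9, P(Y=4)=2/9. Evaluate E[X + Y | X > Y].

P(X > Y) = 16/27.
Summing (X+Y)·P(x,y) over outcomes with X > Y gives 107/27.
E[X + Y | X > Y] = (107/27) / (16/27) = 107/16.

107/16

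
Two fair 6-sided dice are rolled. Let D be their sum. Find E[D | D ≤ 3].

8/3

P(D ≤ 3) = 1/12.
Σ over the event: 2·1/36 + 3·1/18 = 2/9.
E[D | D ≤ 3] = (2/9) / (1/12) = 8/3.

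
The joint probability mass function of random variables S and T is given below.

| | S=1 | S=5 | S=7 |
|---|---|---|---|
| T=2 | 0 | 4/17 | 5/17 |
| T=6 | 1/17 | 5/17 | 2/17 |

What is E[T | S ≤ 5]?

P(S ≤ 5) = 10/17.
Σ T·P over the event = 6·(1/17) + 2·(4/17) + 6·(5/17) = 44/17.
E[T | S ≤ 5] = (44/17) / (10/17) = 22/5.

22/5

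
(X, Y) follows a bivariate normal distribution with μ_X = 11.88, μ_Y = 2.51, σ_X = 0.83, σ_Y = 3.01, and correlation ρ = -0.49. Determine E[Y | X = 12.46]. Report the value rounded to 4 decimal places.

For a bivariate normal, E[Y | X=x] = μ_Y + ρ·(σ_Y/σ_X)·(x − μ_X).
E[Y | X=12.46] = 2.51 + (-0.49)·(3.01/0.83)·(12.46 − (11.88)) = 2.51 + (-1.777)·(0.58) = 1.4793.

1.4793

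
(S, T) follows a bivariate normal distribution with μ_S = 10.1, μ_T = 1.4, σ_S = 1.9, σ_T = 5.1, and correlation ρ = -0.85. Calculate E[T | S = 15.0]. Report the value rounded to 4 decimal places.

-9.7797

For a bivariate normal, E[T | S=x] = μ_T + ρ·(σ_T/σ_S)·(x − μ_S).
E[T | S=15.0] = 1.4 + (-0.85)·(5.1/1.9)·(15.0 − (10.1)) = 1.4 + (-2.28158)·(4.9) = -9.7797.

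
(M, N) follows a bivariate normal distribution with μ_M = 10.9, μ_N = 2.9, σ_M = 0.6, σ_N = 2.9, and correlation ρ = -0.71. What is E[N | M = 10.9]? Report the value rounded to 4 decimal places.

2.9000

The regression of N on M has slope ρ·σ_N/σ_M and passes through (μ_M, μ_N).
E[N | M=10.9] = 2.9 + (-0.71)·(2.9/0.6)·(10.9 − (10.9)) = 2.9 + (-3.4317)·(0) = 2.9000.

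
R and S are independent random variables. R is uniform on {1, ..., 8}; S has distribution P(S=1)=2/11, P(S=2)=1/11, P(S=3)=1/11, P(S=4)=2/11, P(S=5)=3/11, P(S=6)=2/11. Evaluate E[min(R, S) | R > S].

71/23

P(R > S) = 23/44.
Summing min(R,S)·P(x,y) over outcomes with R > S gives 71/44.
E[min(R, S) | R > S] = (71/44) / (23/44) = 71/23.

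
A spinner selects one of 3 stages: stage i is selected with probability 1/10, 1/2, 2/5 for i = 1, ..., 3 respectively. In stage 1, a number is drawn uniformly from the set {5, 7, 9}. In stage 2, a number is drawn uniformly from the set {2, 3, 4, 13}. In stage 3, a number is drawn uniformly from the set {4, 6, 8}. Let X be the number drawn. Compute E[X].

117/20

E[X | stage 1] = (5+7+9)/3 = 7.
E[X | stage 2] = (2+3+4+13)/4 = 11/2.
E[X | stage 3] = (4+6+8)/3 = 6.
E[X] = (1/10)·(7) + (1/2)·(11/2) + (2/5)·(6) = 117/20.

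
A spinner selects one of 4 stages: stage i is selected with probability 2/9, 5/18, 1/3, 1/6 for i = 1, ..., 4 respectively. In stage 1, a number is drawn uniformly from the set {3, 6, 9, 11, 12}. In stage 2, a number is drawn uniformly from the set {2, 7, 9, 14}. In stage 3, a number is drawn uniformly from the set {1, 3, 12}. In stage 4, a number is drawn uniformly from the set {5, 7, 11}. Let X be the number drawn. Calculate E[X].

71/10

E[X | stage 1] = (3+6+9+11+12)/5 = 41/5.
E[X | stage 2] = (2+7+9+14)/4 = 8.
E[X | stage 3] = (1+3+12)/3 = 16/3.
E[X | stage 4] = (5+7+11)/3 = 23/3.
E[X] = (2/9)·(41/5) + (5/18)·(8) + (1/3)·(16/3) + (1/6)·(23/3) = 71/10.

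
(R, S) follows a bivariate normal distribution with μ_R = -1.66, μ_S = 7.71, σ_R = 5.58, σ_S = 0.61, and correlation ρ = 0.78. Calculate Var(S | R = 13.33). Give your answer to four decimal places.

For a bivariate normal, Var(S | R=x) = σ_S²(1 − ρ²).
Var(S | R=13.33) = (0.61)²·(1 − (0.78)²) = 0.3721·0.3916 = 0.1457.

0.1457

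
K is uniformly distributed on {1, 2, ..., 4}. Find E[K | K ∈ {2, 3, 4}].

3

P(K ∈ {2, 3, 4}) = 3/4.
Σ over the event: 2·1/4 + 3·1/4 + 4·1/4 = 9/4.
E[K | K ∈ {2, 3, 4}] = (9/4) / (3/4) = 3.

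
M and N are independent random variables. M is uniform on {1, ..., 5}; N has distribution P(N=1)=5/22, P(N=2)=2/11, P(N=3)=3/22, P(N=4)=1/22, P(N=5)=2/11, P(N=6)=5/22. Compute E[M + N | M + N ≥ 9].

P(M + N ≥ 9) = 12/55.
Summing (M+N)·P(x,y) over outcomes with M + N ≥ 9 gives 47/22.
E[M + N | M + N ≥ 9] = (47/22) / (12/55) = 235/24.

235/24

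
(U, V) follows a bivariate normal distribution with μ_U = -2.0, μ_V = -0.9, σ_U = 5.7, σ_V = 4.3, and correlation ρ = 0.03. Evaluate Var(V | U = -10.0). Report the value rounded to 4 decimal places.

For a bivariate normal, Var(V | U=x) = σ_V²(1 − ρ²).
Var(V | U=-10.0) = (4.3)²·(1 − (0.03)²) = 18.49·0.9991 = 18.4734.

18.4734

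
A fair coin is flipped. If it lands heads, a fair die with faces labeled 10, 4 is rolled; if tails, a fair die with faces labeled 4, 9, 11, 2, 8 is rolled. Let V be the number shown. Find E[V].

E[V | heads] = (10+4)/2 = 7.
E[V | tails] = (4+9+11+2+8)/5 = 34/5.
By the law of total expectation,
E[V] = (1/2)·(7) + (1/2)·(34/5) = 69/10.

69/10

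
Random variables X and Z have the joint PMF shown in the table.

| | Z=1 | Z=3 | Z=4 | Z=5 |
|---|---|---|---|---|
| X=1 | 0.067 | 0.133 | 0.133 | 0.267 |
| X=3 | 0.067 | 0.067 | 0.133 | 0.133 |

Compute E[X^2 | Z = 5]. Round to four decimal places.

P(Z = 5) = 0.400.
Σ X^2·P over the event = 1·(0.267) + 9·(0.133) = 1.464.
E[X^2 | Z = 5] = (1.464) / (0.400) = 3.6600.

3.6600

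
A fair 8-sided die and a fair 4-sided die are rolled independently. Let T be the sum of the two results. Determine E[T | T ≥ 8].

66/7

P(T ≥ 8) = 7/16.
Σ over the event: 8·1/8 + 9·1/8 + 10·3/32 + 11·1/16 + 12·1/32 = 33/8.
E[T | T ≥ 8] = (33/8) / (7/16) = 66/7.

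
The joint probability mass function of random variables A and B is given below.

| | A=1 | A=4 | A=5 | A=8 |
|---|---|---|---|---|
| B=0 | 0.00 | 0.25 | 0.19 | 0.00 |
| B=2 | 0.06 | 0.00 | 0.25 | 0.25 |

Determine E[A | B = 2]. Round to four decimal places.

5.9107

P(B = 2) = 0.56.
Σ A·P over the event = 1·(0.06) + 5·(0.25) + 8·(0.25) = 3.31.
E[A | B = 2] = (3.31) / (0.56) = 5.9107.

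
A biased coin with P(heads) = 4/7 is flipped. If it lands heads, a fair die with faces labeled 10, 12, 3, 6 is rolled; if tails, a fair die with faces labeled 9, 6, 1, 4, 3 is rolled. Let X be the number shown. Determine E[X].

32/5

E[X | heads] = (10+12+3+6)/4 = 31/4.
E[X | tails] = (9+6+1+4+3)/5 = 23/5.
By the law of total expectation,
E[X] = (4/7)·(31/4) + (3/7)·(23/5) = 32/5.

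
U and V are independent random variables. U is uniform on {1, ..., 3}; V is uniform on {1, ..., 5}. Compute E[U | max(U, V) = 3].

Outcomes with max(U, V) = 3: (1,3), (2,3), (3,1), (3,2), (3,3), each with probability 1/15.
E[U | max(U, V) = 3] = (1 + 2 + 3 + 3 + 3) / 5 = 12/5.

12/5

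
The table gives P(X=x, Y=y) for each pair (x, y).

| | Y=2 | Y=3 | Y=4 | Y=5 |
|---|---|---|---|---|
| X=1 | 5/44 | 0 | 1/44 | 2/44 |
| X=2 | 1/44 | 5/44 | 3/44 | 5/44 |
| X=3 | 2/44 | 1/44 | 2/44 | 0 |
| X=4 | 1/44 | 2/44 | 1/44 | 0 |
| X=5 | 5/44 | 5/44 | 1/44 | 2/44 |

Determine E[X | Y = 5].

22/9

P(Y = 5) = 9/44.
Σ X·P over the event = 1·(2/44) + 2·(5/44) + 5·(2/44) = 1/2.
E[X | Y = 5] = (1/2) / (9/44) = 22/9.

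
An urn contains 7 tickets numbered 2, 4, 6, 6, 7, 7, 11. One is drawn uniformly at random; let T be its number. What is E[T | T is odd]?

25/3

P(T is odd) = 3/7.
Σ over the event: 7·2/7 + 11·1/7 = 25/7.
E[T | T is odd] = (25/7) / (3/7) = 25/3.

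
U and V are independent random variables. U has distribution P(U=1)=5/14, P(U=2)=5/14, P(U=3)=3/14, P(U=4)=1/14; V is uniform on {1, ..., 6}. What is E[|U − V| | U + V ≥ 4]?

P(U + V ≥ 4) = 23/28.
Summing |U−V|·P(x,y) over outcomes with U + V ≥ 4 gives 13/7.
E[|U − V| | U + V ≥ 4] = (13/7) / (23/28) = 52/23.

52/23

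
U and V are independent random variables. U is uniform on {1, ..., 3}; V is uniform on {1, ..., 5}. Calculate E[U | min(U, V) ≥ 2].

P(min(U, V) ≥ 2) = 8/15.
Summing U·P(x,y) over outcomes with min(U, V) ≥ 2 gives 4/3.
E[U | min(U, V) ≥ 2] = (4/3) / (8/15) = 5/2.

5/2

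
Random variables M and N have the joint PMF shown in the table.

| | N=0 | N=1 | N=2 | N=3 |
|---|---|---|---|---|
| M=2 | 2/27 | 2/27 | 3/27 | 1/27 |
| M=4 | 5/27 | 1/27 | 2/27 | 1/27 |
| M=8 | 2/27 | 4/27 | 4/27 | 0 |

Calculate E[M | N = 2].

46/9

P(N = 2) = 1/3.
Σ M·P over the event = 2·(3/27) + 4·(2/27) + 8·(4/27) = 46/27.
E[M | N = 2] = (46/27) / (1/3) = 46/9.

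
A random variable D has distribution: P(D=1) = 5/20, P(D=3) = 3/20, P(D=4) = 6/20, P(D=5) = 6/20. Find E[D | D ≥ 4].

9/2

P(D ≥ 4) = 3/5.
Σ over the event: 4·3/10 + 5·3/10 = 27/10.
E[D | D ≥ 4] = (27/10) / (3/5) = 9/2.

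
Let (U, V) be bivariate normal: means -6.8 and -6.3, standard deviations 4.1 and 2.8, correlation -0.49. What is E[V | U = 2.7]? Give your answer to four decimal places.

For a bivariate normal, E[V | U=x] = μ_V + ρ·(σ_V/σ_U)·(x − μ_U).
E[V | U=2.7] = -6.3 + (-0.49)·(2.8/4.1)·(2.7 − (-6.8)) = -6.3 + (-0.33463)·(9.5) = -9.4790.

-9.4790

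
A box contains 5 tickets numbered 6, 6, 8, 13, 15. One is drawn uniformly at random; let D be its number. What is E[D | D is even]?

20/3

P(D is even) = 3/5.
Σ over the event: 6·2/5 + 8·1/5 = 4.
E[D | D is even] = (4) / (3/5) = 20/3.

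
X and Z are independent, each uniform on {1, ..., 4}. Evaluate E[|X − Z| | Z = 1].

Outcomes with Z = 1: (1,1), (2,1), (3,1), (4,1), each with probability 1/16.
E[|X − Z| | Z = 1] = (0 + 1 + 2 + 3) / 4 = 3/2.

3/2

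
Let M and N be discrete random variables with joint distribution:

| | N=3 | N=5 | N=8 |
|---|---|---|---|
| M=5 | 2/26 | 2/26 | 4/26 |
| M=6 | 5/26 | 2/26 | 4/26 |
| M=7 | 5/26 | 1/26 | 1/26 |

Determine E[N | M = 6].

57/11

P(M = 6) = 11/26.
Σ N·P over the event = 3·(5/26) + 5·(2/26) + 8·(4/26) = 57/26.
E[N | M = 6] = (57/26) / (11/26) = 57/11.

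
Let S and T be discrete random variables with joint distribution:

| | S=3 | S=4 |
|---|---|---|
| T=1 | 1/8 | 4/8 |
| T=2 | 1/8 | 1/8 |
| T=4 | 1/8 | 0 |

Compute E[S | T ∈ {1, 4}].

P(T ∈ {1, 4}) = 3/4.
Σ S·P over the event = 3·(1/8) + 3·(1/8) + 4·(4/8) = 11/4.
E[S | T ∈ {1, 4}] = (11/4) / (3/4) = 11/3.

11/3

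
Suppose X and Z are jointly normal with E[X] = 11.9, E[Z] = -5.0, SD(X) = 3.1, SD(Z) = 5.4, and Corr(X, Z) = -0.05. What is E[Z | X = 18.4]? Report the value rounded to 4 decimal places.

-5.5661

The regression of Z on X has slope ρ·σ_Z/σ_X and passes through (μ_X, μ_Z).
E[Z | X=18.4] = -5.0 + (-0.05)·(5.4/3.1)·(18.4 − (11.9)) = -5.0 + (-0.087097)·(6.5) = -5.5661.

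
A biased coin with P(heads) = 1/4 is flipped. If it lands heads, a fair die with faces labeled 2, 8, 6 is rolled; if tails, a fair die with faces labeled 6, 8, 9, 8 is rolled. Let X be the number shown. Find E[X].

E[X | heads] = (2+8+6)/3 = 16/3.
E[X | tails] = (6+8+9+8)/4 = 31/4.
By the law of total expectation,
E[X] = (1/4)·(16/3) + (3/4)·(31/4) = 343/48.

343/48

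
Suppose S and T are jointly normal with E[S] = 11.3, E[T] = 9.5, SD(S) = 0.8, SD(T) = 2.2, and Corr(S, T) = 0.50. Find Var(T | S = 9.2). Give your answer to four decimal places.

3.6300

The conditional variance in a bivariate normal is σ_T²(1 − ρ²), independent of x.
Var(T | S=9.2) = (2.2)²·(1 − (0.50)²) = 4.84·0.75 = 3.6300.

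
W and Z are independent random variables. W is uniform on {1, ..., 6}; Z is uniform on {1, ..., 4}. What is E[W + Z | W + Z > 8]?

28/3

P(W + Z > 8) = 1/8.
Summing (W+Z)·P(x,y) over outcomes with W + Z > 8 gives 7/6.
E[W + Z | W + Z > 8] = (7/6) / (1/8) = 28/3.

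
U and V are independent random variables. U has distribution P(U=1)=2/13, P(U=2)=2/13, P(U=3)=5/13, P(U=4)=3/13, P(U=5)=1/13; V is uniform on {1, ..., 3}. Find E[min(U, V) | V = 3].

33/13

P(V = 3) = 1/3.
Summing min(U,V)·P(x,y) over outcomes with V = 3 gives 11/13.
E[min(U, V) | V = 3] = (11/13) / (1/3) = 33/13.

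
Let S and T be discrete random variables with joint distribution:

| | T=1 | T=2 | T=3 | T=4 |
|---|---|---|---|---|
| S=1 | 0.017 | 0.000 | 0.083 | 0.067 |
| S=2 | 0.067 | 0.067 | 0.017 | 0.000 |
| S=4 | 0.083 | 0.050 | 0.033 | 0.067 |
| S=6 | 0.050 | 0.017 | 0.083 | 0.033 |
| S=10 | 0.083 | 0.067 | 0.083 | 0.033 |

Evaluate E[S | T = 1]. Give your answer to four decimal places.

5.3767

P(T = 1) = 0.300.
Summing S·P(S=x,T=y) over the conditioning event gives 1.613.
E[S | T = 1] = (1.613) / (0.300) = 5.3767.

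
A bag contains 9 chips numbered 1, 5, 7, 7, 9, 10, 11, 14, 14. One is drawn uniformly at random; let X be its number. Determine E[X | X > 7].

58/5

P(X > 7) = 5/9.
Σ over the event: 9·1/9 + 10·1/9 + 11·1/9 + 14·2/9 = 58/9.
E[X | X > 7] = (58/9) / (5/9) = 58/5.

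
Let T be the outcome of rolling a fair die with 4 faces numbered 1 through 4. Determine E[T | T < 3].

Given T < 3, T is equally likely to be any of {1, 2}.
E[T | T < 3] = (1 + 2) / 2 = 3/2.

3/2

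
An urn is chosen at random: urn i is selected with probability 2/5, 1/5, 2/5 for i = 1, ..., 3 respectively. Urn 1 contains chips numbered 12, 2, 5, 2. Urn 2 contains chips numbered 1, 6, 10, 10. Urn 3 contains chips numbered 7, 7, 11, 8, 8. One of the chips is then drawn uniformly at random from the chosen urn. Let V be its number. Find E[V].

E[V | urn 1] = (12+2+5+2)/4 = 21/4.
E[V | urn 2] = (1+6+10+10)/4 = 27/4.
E[V | urn 3] = (7+7+11+8+8)/5 = 41/5.
E[V] = (2/5)·(21/4) + (1/5)·(27/4) + (2/5)·(41/5) = 673/100.

673/100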